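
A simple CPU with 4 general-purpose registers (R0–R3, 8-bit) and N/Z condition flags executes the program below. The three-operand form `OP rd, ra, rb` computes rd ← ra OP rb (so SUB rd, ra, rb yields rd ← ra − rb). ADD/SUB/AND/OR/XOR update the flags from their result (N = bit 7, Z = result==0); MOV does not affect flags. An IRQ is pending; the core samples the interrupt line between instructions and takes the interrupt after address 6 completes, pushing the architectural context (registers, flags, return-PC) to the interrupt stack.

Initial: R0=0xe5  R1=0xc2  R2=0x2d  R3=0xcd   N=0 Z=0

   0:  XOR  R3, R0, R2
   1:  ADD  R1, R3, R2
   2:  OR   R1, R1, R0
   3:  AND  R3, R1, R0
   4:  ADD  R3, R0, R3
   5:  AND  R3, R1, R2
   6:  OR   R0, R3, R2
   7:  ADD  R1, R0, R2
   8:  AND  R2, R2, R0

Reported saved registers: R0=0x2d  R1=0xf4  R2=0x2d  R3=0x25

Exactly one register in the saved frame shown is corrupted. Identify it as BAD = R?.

after  0: R0=0xe5 R1=0xc2 R2=0x2d R3=0xc8  N=1 Z=0
after  1: R0=0xe5 R1=0xf5 R2=0x2d R3=0xc8  N=1 Z=0
after  2: R0=0xe5 R1=0xf5 R2=0x2d R3=0xc8  N=1 Z=0
after  3: R0=0xe5 R1=0xf5 R2=0x2d R3=0xe5  N=1 Z=0
after  4: R0=0xe5 R1=0xf5 R2=0x2d R3=0xca  N=1 Z=0
after  5: R0=0xe5 R1=0xf5 R2=0x2d R3=0x25  N=0 Z=0
after  6: R0=0x2d R1=0xf5 R2=0x2d R3=0x25  N=0 Z=0
-- IRQ taken; context saved, return-PC = 7 --
mismatch: R1: reported 0xf4 vs actual 0xf5

BAD = R1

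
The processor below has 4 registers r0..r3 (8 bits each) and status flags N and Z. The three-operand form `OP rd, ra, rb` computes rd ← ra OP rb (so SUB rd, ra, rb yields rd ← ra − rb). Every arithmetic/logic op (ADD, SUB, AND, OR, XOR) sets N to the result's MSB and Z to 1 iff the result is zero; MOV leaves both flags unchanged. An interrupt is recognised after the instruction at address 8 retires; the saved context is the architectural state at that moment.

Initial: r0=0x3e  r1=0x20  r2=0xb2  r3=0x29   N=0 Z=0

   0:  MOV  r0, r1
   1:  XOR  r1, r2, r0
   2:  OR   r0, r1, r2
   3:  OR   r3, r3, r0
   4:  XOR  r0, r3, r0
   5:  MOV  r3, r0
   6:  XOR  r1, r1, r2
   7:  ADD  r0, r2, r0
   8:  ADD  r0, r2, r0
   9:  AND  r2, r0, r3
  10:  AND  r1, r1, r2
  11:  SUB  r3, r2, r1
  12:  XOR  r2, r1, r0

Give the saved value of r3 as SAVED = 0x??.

after  0: r0=0x20 r1=0x20 r2=0xb2 r3=0x29  N=0 Z=0
after  1: r0=0x20 r1=0x92 r2=0xb2 r3=0x29  N=1 Z=0
after  2: r0=0xb2 r1=0x92 r2=0xb2 r3=0x29  N=1 Z=0
after  3: r0=0xb2 r1=0x92 r2=0xb2 r3=0xbb  N=1 Z=0
after  4: r0=0x09 r1=0x92 r2=0xb2 r3=0xbb  N=0 Z=0
after  5: r0=0x09 r1=0x92 r2=0xb2 r3=0x09  N=0 Z=0
after  6: r0=0x09 r1=0x20 r2=0xb2 r3=0x09  N=0 Z=0
after  7: r0=0xbb r1=0x20 r2=0xb2 r3=0x09  N=1 Z=0
after  8: r0=0x6d r1=0x20 r2=0xb2 r3=0x09  N=0 Z=0
-- IRQ taken; context saved, return-PC = 9 --

SAVED = 0x09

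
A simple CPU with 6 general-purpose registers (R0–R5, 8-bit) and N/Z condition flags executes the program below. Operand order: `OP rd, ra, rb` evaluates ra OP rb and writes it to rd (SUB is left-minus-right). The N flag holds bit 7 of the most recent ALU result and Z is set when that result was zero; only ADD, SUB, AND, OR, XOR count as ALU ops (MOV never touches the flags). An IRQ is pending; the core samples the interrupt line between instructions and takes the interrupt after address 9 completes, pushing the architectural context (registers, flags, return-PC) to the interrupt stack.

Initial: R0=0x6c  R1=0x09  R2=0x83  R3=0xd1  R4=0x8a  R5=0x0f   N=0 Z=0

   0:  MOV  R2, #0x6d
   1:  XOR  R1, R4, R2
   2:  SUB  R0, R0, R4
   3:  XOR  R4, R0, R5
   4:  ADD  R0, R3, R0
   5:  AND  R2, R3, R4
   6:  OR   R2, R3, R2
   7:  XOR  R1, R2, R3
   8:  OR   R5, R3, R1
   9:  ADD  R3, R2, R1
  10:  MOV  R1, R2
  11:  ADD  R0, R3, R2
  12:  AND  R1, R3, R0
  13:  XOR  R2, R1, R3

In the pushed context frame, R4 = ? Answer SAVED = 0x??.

SAVED = 0xed

after  0: R0=0x6c R1=0x09 R2=0x6d R3=0xd1 R4=0x8a R5=0x0f  N=0 Z=0
after  1: R0=0x6c R1=0xe7 R2=0x6d R3=0xd1 R4=0x8a R5=0x0f  N=1 Z=0
after  2: R0=0xe2 R1=0xe7 R2=0x6d R3=0xd1 R4=0x8a R5=0x0f  N=1 Z=0
after  3: R0=0xe2 R1=0xe7 R2=0x6d R3=0xd1 R4=0xed R5=0x0f  N=1 Z=0
after  4: R0=0xb3 R1=0xe7 R2=0x6d R3=0xd1 R4=0xed R5=0x0f  N=1 Z=0
after  5: R0=0xb3 R1=0xe7 R2=0xc1 R3=0xd1 R4=0xed R5=0x0f  N=1 Z=0
after  6: R0=0xb3 R1=0xe7 R2=0xd1 R3=0xd1 R4=0xed R5=0x0f  N=1 Z=0
after  7: R0=0xb3 R1=0x00 R2=0xd1 R3=0xd1 R4=0xed R5=0x0f  N=0 Z=1
after  8: R0=0xb3 R1=0x00 R2=0xd1 R3=0xd1 R4=0xed R5=0xd1  N=1 Z=0
after  9: R0=0xb3 R1=0x00 R2=0xd1 R3=0xd1 R4=0xed R5=0xd1  N=1 Z=0
-- IRQ taken; context saved, return-PC = 10 --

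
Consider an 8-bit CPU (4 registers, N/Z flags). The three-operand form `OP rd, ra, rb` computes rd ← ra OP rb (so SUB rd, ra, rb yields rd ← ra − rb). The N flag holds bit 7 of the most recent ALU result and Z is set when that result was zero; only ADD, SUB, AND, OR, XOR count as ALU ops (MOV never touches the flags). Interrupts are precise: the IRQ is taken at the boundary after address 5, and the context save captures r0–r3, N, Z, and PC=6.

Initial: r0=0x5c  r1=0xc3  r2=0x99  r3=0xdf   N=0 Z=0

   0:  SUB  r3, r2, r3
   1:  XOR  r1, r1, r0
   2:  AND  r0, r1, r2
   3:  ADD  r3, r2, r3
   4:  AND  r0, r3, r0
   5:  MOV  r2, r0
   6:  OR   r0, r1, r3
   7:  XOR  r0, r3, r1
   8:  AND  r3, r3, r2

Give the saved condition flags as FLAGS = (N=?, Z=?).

FLAGS = (N=0, Z=0)

after  0: r0=0x5c r1=0xc3 r2=0x99 r3=0xba  N=1 Z=0
after  1: r0=0x5c r1=0x9f r2=0x99 r3=0xba  N=1 Z=0
after  2: r0=0x99 r1=0x9f r2=0x99 r3=0xba  N=1 Z=0
after  3: r0=0x99 r1=0x9f r2=0x99 r3=0x53  N=0 Z=0
after  4: r0=0x11 r1=0x9f r2=0x99 r3=0x53  N=0 Z=0
after  5: r0=0x11 r1=0x9f r2=0x11 r3=0x53  N=0 Z=0
-- IRQ taken; context saved, return-PC = 6 --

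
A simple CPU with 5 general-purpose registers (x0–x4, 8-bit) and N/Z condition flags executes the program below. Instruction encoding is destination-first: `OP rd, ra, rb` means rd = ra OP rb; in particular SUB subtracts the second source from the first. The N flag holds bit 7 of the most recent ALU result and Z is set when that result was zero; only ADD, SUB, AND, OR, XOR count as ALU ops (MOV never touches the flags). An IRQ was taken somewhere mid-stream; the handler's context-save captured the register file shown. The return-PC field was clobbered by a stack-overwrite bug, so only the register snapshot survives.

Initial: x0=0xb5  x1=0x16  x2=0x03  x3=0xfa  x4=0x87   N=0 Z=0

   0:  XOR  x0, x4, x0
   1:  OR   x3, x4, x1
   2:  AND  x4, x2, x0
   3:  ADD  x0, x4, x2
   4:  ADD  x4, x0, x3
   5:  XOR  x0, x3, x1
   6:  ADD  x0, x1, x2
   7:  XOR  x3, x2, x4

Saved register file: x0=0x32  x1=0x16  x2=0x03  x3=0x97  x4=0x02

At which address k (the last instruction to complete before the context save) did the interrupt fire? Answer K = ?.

after  0: x0=0x32 x1=0x16 x2=0x03 x3=0xfa x4=0x87  N=0 Z=0
after  1: x0=0x32 x1=0x16 x2=0x03 x3=0x97 x4=0x87  N=1 Z=0
after  2: x0=0x32 x1=0x16 x2=0x03 x3=0x97 x4=0x02  N=0 Z=0
-- IRQ taken; context saved, return-PC = 3 --

K = 2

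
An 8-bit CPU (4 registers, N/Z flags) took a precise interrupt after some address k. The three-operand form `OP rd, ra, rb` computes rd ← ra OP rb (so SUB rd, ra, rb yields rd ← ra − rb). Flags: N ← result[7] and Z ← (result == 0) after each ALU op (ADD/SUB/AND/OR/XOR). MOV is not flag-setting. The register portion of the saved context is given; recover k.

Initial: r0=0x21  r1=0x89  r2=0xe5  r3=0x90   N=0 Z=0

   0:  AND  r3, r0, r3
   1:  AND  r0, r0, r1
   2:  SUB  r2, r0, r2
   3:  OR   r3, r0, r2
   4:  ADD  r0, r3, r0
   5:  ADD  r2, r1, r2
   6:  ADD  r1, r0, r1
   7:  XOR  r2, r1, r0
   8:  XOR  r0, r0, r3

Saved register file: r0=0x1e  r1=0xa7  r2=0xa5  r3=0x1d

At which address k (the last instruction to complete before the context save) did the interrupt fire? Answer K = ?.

K = 6

after  0: r0=0x21 r1=0x89 r2=0xe5 r3=0x00  N=0 Z=1
after  1: r0=0x01 r1=0x89 r2=0xe5 r3=0x00  N=0 Z=0
after  2: r0=0x01 r1=0x89 r2=0x1c r3=0x00  N=0 Z=0
after  3: r0=0x01 r1=0x89 r2=0x1c r3=0x1d  N=0 Z=0
after  4: r0=0x1e r1=0x89 r2=0x1c r3=0x1d  N=0 Z=0
after  5: r0=0x1e r1=0x89 r2=0xa5 r3=0x1d  N=1 Z=0
after  6: r0=0x1e r1=0xa7 r2=0xa5 r3=0x1d  N=1 Z=0
-- IRQ taken; context saved, return-PC = 7 --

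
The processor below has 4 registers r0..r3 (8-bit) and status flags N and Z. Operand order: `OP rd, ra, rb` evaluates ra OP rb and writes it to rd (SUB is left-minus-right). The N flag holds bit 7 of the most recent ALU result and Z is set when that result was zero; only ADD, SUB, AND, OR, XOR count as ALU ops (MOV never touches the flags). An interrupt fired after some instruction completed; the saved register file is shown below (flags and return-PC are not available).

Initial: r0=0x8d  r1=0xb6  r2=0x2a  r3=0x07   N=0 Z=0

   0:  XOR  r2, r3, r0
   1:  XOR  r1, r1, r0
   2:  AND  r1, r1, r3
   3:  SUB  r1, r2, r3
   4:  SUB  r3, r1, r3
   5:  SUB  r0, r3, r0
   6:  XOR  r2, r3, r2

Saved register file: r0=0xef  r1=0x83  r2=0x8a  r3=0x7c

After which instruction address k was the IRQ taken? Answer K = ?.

after  0: r0=0x8d r1=0xb6 r2=0x8a r3=0x07  N=1 Z=0
after  1: r0=0x8d r1=0x3b r2=0x8a r3=0x07  N=0 Z=0
after  2: r0=0x8d r1=0x03 r2=0x8a r3=0x07  N=0 Z=0
after  3: r0=0x8d r1=0x83 r2=0x8a r3=0x07  N=1 Z=0
after  4: r0=0x8d r1=0x83 r2=0x8a r3=0x7c  N=0 Z=0
after  5: r0=0xef r1=0x83 r2=0x8a r3=0x7c  N=1 Z=0
-- IRQ taken; context saved, return-PC = 6 --

K = 5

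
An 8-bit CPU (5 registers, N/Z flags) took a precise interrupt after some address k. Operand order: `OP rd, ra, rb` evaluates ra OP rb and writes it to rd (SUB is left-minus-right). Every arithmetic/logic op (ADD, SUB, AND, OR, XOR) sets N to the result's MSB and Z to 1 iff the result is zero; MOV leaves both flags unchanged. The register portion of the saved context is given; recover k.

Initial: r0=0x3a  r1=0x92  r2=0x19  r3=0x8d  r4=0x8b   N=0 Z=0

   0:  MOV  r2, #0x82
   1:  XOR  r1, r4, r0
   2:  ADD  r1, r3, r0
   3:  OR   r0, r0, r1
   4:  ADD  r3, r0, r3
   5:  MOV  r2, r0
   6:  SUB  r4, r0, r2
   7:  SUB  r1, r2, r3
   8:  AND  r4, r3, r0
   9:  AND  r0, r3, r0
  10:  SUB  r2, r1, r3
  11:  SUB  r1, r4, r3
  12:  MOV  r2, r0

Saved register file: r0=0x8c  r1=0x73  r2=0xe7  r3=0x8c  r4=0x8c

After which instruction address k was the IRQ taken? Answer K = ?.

after  0: r0=0x3a r1=0x92 r2=0x82 r3=0x8d r4=0x8b  N=0 Z=0
after  1: r0=0x3a r1=0xb1 r2=0x82 r3=0x8d r4=0x8b  N=1 Z=0
after  2: r0=0x3a r1=0xc7 r2=0x82 r3=0x8d r4=0x8b  N=1 Z=0
after  3: r0=0xff r1=0xc7 r2=0x82 r3=0x8d r4=0x8b  N=1 Z=0
after  4: r0=0xff r1=0xc7 r2=0x82 r3=0x8c r4=0x8b  N=1 Z=0
after  5: r0=0xff r1=0xc7 r2=0xff r3=0x8c r4=0x8b  N=1 Z=0
after  6: r0=0xff r1=0xc7 r2=0xff r3=0x8c r4=0x00  N=0 Z=1
after  7: r0=0xff r1=0x73 r2=0xff r3=0x8c r4=0x00  N=0 Z=0
after  8: r0=0xff r1=0x73 r2=0xff r3=0x8c r4=0x8c  N=1 Z=0
after  9: r0=0x8c r1=0x73 r2=0xff r3=0x8c r4=0x8c  N=1 Z=0
after 10: r0=0x8c r1=0x73 r2=0xe7 r3=0x8c r4=0x8c  N=1 Z=0
-- IRQ taken; context saved, return-PC = 11 --

K = 10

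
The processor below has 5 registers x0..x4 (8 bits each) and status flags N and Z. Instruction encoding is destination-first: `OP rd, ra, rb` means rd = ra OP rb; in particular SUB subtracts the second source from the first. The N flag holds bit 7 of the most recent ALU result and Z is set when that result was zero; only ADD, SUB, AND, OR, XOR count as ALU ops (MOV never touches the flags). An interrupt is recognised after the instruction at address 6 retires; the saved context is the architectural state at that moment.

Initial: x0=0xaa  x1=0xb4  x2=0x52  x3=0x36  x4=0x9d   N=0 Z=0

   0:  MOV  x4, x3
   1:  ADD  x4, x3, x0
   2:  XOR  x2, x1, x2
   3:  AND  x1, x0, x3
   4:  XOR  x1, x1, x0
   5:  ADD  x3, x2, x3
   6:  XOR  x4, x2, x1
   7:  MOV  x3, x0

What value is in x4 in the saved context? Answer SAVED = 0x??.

after  0: x0=0xaa x1=0xb4 x2=0x52 x3=0x36 x4=0x36  N=0 Z=0
after  1: x0=0xaa x1=0xb4 x2=0x52 x3=0x36 x4=0xe0  N=1 Z=0
after  2: x0=0xaa x1=0xb4 x2=0xe6 x3=0x36 x4=0xe0  N=1 Z=0
after  3: x0=0xaa x1=0x22 x2=0xe6 x3=0x36 x4=0xe0  N=0 Z=0
after  4: x0=0xaa x1=0x88 x2=0xe6 x3=0x36 x4=0xe0  N=1 Z=0
after  5: x0=0xaa x1=0x88 x2=0xe6 x3=0x1c x4=0xe0  N=0 Z=0
after  6: x0=0xaa x1=0x88 x2=0xe6 x3=0x1c x4=0x6e  N=0 Z=0
-- IRQ taken; context saved, return-PC = 7 --

SAVED = 0x6e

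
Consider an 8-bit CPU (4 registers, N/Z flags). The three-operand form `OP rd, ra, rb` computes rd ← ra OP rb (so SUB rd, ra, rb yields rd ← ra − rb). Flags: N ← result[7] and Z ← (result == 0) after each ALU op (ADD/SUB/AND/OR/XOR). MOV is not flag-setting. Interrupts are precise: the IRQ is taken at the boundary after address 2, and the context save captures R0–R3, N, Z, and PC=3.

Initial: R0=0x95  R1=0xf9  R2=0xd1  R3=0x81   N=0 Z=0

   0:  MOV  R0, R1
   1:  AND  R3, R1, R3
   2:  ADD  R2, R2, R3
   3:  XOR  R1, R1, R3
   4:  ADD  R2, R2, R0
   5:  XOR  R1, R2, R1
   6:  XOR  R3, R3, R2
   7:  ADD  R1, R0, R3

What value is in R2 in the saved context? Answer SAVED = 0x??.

after  0: R0=0xf9 R1=0xf9 R2=0xd1 R3=0x81  N=0 Z=0
after  1: R0=0xf9 R1=0xf9 R2=0xd1 R3=0x81  N=1 Z=0
after  2: R0=0xf9 R1=0xf9 R2=0x52 R3=0x81  N=0 Z=0
-- IRQ taken; context saved, return-PC = 3 --

SAVED = 0x52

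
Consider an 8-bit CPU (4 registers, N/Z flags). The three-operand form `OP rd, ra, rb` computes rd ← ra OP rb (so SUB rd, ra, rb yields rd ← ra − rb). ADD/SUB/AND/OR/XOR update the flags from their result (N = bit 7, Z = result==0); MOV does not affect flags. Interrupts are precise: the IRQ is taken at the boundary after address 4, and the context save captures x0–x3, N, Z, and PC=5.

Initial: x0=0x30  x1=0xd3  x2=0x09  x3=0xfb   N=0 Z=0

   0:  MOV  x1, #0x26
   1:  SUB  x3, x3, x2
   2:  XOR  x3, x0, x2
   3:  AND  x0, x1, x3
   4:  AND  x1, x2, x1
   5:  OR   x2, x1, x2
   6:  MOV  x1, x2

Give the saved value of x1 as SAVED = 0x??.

after  0: x0=0x30 x1=0x26 x2=0x09 x3=0xfb  N=0 Z=0
after  1: x0=0x30 x1=0x26 x2=0x09 x3=0xf2  N=1 Z=0
after  2: x0=0x30 x1=0x26 x2=0x09 x3=0x39  N=0 Z=0
after  3: x0=0x20 x1=0x26 x2=0x09 x3=0x39  N=0 Z=0
after  4: x0=0x20 x1=0x00 x2=0x09 x3=0x39  N=0 Z=1
-- IRQ taken; context saved, return-PC = 5 --

SAVED = 0x00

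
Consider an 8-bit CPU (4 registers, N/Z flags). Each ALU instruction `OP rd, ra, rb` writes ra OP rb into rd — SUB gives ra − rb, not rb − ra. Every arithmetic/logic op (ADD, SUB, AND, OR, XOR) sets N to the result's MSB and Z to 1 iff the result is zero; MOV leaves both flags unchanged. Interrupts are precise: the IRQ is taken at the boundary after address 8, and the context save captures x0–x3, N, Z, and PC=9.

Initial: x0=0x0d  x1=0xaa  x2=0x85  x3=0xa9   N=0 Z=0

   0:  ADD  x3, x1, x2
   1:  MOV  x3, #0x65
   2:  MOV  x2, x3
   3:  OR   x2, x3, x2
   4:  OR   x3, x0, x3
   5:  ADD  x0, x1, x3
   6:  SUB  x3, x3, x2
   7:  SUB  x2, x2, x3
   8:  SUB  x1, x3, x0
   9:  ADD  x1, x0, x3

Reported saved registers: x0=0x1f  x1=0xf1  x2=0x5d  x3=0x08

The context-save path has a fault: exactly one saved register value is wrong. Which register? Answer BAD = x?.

BAD = x0

after  0: x0=0x0d x1=0xaa x2=0x85 x3=0x2f  N=0 Z=0
after  1: x0=0x0d x1=0xaa x2=0x85 x3=0x65  N=0 Z=0
after  2: x0=0x0d x1=0xaa x2=0x65 x3=0x65  N=0 Z=0
after  3: x0=0x0d x1=0xaa x2=0x65 x3=0x65  N=0 Z=0
after  4: x0=0x0d x1=0xaa x2=0x65 x3=0x6d  N=0 Z=0
after  5: x0=0x17 x1=0xaa x2=0x65 x3=0x6d  N=0 Z=0
after  6: x0=0x17 x1=0xaa x2=0x65 x3=0x08  N=0 Z=0
after  7: x0=0x17 x1=0xaa x2=0x5d x3=0x08  N=0 Z=0
after  8: x0=0x17 x1=0xf1 x2=0x5d x3=0x08  N=1 Z=0
-- IRQ taken; context saved, return-PC = 9 --
mismatch: x0: reported 0x1f vs actual 0x17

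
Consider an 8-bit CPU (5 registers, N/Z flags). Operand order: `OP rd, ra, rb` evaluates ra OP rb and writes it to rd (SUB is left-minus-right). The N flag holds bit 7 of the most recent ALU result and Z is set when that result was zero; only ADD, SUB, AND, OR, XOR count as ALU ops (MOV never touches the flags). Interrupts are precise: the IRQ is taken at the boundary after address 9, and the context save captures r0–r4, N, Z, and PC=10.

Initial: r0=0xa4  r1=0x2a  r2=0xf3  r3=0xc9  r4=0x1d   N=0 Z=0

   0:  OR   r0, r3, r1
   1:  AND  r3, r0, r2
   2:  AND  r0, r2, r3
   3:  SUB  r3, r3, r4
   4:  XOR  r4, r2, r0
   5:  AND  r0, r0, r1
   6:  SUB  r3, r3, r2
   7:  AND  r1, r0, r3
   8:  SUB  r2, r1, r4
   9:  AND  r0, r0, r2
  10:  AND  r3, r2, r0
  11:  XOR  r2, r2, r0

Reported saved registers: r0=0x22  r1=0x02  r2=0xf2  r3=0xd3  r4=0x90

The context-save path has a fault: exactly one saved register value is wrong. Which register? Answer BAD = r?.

after  0: r0=0xeb r1=0x2a r2=0xf3 r3=0xc9 r4=0x1d  N=1 Z=0
after  1: r0=0xeb r1=0x2a r2=0xf3 r3=0xe3 r4=0x1d  N=1 Z=0
after  2: r0=0xe3 r1=0x2a r2=0xf3 r3=0xe3 r4=0x1d  N=1 Z=0
after  3: r0=0xe3 r1=0x2a r2=0xf3 r3=0xc6 r4=0x1d  N=1 Z=0
after  4: r0=0xe3 r1=0x2a r2=0xf3 r3=0xc6 r4=0x10  N=0 Z=0
after  5: r0=0x22 r1=0x2a r2=0xf3 r3=0xc6 r4=0x10  N=0 Z=0
after  6: r0=0x22 r1=0x2a r2=0xf3 r3=0xd3 r4=0x10  N=1 Z=0
after  7: r0=0x22 r1=0x02 r2=0xf3 r3=0xd3 r4=0x10  N=0 Z=0
after  8: r0=0x22 r1=0x02 r2=0xf2 r3=0xd3 r4=0x10  N=1 Z=0
after  9: r0=0x22 r1=0x02 r2=0xf2 r3=0xd3 r4=0x10  N=0 Z=0
-- IRQ taken; context saved, return-PC = 10 --
mismatch: r4: reported 0x90 vs actual 0x10

BAD = r4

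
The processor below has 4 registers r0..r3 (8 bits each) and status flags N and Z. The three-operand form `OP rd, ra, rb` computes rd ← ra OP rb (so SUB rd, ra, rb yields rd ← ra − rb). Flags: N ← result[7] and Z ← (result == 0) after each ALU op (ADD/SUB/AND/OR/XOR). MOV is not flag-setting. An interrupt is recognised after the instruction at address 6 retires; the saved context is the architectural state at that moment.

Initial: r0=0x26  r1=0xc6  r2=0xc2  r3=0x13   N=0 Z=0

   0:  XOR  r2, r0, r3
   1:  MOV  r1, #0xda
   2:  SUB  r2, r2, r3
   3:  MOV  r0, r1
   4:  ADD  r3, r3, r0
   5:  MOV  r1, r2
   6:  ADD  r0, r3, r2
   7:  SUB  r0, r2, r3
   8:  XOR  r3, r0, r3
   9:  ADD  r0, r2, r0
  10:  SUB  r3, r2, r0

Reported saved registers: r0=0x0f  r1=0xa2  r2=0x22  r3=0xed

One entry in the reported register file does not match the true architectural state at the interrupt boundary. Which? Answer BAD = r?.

BAD = r1

after  0: r0=0x26 r1=0xc6 r2=0x35 r3=0x13  N=0 Z=0
after  1: r0=0x26 r1=0xda r2=0x35 r3=0x13  N=0 Z=0
after  2: r0=0x26 r1=0xda r2=0x22 r3=0x13  N=0 Z=0
after  3: r0=0xda r1=0xda r2=0x22 r3=0x13  N=0 Z=0
after  4: r0=0xda r1=0xda r2=0x22 r3=0xed  N=1 Z=0
after  5: r0=0xda r1=0x22 r2=0x22 r3=0xed  N=1 Z=0
after  6: r0=0x0f r1=0x22 r2=0x22 r3=0xed  N=0 Z=0
-- IRQ taken; context saved, return-PC = 7 --
mismatch: r1: reported 0xa2 vs actual 0x22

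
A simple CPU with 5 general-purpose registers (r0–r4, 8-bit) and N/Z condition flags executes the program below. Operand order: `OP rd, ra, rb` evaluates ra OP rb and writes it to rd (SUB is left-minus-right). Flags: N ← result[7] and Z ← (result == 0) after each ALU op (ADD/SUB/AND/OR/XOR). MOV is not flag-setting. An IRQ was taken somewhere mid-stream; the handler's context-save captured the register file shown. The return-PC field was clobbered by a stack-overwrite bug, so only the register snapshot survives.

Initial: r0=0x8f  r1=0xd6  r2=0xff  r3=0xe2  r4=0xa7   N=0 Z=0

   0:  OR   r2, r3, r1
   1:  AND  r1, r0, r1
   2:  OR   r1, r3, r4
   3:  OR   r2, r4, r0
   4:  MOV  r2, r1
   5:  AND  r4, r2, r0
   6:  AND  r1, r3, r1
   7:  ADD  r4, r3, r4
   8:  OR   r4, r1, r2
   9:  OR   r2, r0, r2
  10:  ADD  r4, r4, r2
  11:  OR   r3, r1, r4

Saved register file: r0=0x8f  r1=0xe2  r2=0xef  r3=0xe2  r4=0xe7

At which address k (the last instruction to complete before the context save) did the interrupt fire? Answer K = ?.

after  0: r0=0x8f r1=0xd6 r2=0xf6 r3=0xe2 r4=0xa7  N=1 Z=0
after  1: r0=0x8f r1=0x86 r2=0xf6 r3=0xe2 r4=0xa7  N=1 Z=0
after  2: r0=0x8f r1=0xe7 r2=0xf6 r3=0xe2 r4=0xa7  N=1 Z=0
after  3: r0=0x8f r1=0xe7 r2=0xaf r3=0xe2 r4=0xa7  N=1 Z=0
after  4: r0=0x8f r1=0xe7 r2=0xe7 r3=0xe2 r4=0xa7  N=1 Z=0
after  5: r0=0x8f r1=0xe7 r2=0xe7 r3=0xe2 r4=0x87  N=1 Z=0
after  6: r0=0x8f r1=0xe2 r2=0xe7 r3=0xe2 r4=0x87  N=1 Z=0
after  7: r0=0x8f r1=0xe2 r2=0xe7 r3=0xe2 r4=0x69  N=0 Z=0
after  8: r0=0x8f r1=0xe2 r2=0xe7 r3=0xe2 r4=0xe7  N=1 Z=0
after  9: r0=0x8f r1=0xe2 r2=0xef r3=0xe2 r4=0xe7  N=1 Z=0
-- IRQ taken; context saved, return-PC = 10 --

K = 9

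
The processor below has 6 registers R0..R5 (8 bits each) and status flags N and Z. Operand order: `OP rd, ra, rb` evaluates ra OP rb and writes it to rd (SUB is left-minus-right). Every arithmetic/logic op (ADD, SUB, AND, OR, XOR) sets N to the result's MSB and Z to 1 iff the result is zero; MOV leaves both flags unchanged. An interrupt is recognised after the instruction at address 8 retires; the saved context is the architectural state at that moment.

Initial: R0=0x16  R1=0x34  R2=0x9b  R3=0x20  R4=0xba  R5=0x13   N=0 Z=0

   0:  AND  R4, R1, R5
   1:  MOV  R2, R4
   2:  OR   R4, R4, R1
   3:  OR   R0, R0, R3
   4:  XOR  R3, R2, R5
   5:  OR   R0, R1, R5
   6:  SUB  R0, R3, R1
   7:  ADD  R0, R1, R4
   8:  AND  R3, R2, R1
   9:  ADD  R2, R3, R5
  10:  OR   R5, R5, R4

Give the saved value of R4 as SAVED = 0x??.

SAVED = 0x34

after  0: R0=0x16 R1=0x34 R2=0x9b R3=0x20 R4=0x10 R5=0x13  N=0 Z=0
after  1: R0=0x16 R1=0x34 R2=0x10 R3=0x20 R4=0x10 R5=0x13  N=0 Z=0
after  2: R0=0x16 R1=0x34 R2=0x10 R3=0x20 R4=0x34 R5=0x13  N=0 Z=0
after  3: R0=0x36 R1=0x34 R2=0x10 R3=0x20 R4=0x34 R5=0x13  N=0 Z=0
after  4: R0=0x36 R1=0x34 R2=0x10 R3=0x03 R4=0x34 R5=0x13  N=0 Z=0
after  5: R0=0x37 R1=0x34 R2=0x10 R3=0x03 R4=0x34 R5=0x13  N=0 Z=0
after  6: R0=0xcf R1=0x34 R2=0x10 R3=0x03 R4=0x34 R5=0x13  N=1 Z=0
after  7: R0=0x68 R1=0x34 R2=0x10 R3=0x03 R4=0x34 R5=0x13  N=0 Z=0
after  8: R0=0x68 R1=0x34 R2=0x10 R3=0x10 R4=0x34 R5=0x13  N=0 Z=0
-- IRQ taken; context saved, return-PC = 9 --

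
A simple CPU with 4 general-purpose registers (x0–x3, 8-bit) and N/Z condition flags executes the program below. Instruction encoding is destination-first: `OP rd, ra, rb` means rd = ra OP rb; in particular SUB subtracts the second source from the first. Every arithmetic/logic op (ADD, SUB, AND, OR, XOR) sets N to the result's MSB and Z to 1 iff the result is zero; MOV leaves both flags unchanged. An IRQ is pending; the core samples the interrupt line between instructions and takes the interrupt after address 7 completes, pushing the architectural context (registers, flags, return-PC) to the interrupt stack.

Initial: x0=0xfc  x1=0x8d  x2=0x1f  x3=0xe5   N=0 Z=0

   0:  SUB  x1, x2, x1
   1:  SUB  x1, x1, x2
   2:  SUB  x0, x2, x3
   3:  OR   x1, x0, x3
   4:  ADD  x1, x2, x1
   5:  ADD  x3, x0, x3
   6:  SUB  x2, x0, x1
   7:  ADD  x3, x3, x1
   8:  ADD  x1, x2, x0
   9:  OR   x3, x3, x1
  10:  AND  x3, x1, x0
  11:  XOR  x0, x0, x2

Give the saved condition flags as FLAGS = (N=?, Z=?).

FLAGS = (N=0, Z=0)

after  0: x0=0xfc x1=0x92 x2=0x1f x3=0xe5  N=1 Z=0
after  1: x0=0xfc x1=0x73 x2=0x1f x3=0xe5  N=0 Z=0
after  2: x0=0x3a x1=0x73 x2=0x1f x3=0xe5  N=0 Z=0
after  3: x0=0x3a x1=0xff x2=0x1f x3=0xe5  N=1 Z=0
after  4: x0=0x3a x1=0x1e x2=0x1f x3=0xe5  N=0 Z=0
after  5: x0=0x3a x1=0x1e x2=0x1f x3=0x1f  N=0 Z=0
after  6: x0=0x3a x1=0x1e x2=0x1c x3=0x1f  N=0 Z=0
after  7: x0=0x3a x1=0x1e x2=0x1c x3=0x3d  N=0 Z=0
-- IRQ taken; context saved, return-PC = 8 --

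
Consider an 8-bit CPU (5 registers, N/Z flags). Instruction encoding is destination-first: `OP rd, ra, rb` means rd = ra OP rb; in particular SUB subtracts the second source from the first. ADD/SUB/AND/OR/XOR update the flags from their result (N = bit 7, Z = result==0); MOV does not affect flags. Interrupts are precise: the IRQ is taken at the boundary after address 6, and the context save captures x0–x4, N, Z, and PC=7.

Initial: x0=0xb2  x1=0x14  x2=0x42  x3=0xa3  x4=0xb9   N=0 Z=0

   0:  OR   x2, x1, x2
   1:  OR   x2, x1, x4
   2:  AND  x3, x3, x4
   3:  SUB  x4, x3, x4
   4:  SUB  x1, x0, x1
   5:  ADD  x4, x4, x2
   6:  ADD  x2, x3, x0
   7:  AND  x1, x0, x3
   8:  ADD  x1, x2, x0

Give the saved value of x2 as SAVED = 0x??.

SAVED = 0x53

after  0: x0=0xb2 x1=0x14 x2=0x56 x3=0xa3 x4=0xb9  N=0 Z=0
after  1: x0=0xb2 x1=0x14 x2=0xbd x3=0xa3 x4=0xb9  N=1 Z=0
after  2: x0=0xb2 x1=0x14 x2=0xbd x3=0xa1 x4=0xb9  N=1 Z=0
after  3: x0=0xb2 x1=0x14 x2=0xbd x3=0xa1 x4=0xe8  N=1 Z=0
after  4: x0=0xb2 x1=0x9e x2=0xbd x3=0xa1 x4=0xe8  N=1 Z=0
after  5: x0=0xb2 x1=0x9e x2=0xbd x3=0xa1 x4=0xa5  N=1 Z=0
after  6: x0=0xb2 x1=0x9e x2=0x53 x3=0xa1 x4=0xa5  N=0 Z=0
-- IRQ taken; context saved, return-PC = 7 --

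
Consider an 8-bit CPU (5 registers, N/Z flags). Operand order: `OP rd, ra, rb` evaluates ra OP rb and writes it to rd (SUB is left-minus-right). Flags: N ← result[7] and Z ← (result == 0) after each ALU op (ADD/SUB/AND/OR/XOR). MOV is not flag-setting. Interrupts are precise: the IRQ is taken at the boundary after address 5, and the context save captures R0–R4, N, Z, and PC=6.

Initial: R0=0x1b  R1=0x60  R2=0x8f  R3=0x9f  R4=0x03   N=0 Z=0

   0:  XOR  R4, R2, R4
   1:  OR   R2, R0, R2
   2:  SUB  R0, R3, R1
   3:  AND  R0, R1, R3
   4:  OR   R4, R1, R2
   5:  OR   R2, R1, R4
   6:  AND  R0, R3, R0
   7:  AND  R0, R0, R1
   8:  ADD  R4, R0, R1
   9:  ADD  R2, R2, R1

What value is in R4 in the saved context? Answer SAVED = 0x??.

after  0: R0=0x1b R1=0x60 R2=0x8f R3=0x9f R4=0x8c  N=1 Z=0
after  1: R0=0x1b R1=0x60 R2=0x9f R3=0x9f R4=0x8c  N=1 Z=0
after  2: R0=0x3f R1=0x60 R2=0x9f R3=0x9f R4=0x8c  N=0 Z=0
after  3: R0=0x00 R1=0x60 R2=0x9f R3=0x9f R4=0x8c  N=0 Z=1
after  4: R0=0x00 R1=0x60 R2=0x9f R3=0x9f R4=0xff  N=1 Z=0
after  5: R0=0x00 R1=0x60 R2=0xff R3=0x9f R4=0xff  N=1 Z=0
-- IRQ taken; context saved, return-PC = 6 --

SAVED = 0xff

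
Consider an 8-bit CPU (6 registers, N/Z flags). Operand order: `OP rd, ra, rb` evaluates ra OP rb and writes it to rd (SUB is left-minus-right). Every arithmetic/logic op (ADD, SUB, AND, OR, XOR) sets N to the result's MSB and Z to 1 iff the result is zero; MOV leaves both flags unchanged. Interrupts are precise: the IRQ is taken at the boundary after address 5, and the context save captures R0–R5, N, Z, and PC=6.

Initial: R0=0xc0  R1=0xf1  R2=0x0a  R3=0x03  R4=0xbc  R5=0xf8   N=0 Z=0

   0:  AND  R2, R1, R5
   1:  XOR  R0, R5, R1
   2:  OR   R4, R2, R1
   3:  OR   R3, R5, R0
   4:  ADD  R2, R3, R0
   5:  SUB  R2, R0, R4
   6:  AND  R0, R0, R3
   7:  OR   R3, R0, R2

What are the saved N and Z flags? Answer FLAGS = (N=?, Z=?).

after  0: R0=0xc0 R1=0xf1 R2=0xf0 R3=0x03 R4=0xbc R5=0xf8  N=1 Z=0
after  1: R0=0x09 R1=0xf1 R2=0xf0 R3=0x03 R4=0xbc R5=0xf8  N=0 Z=0
after  2: R0=0x09 R1=0xf1 R2=0xf0 R3=0x03 R4=0xf1 R5=0xf8  N=1 Z=0
after  3: R0=0x09 R1=0xf1 R2=0xf0 R3=0xf9 R4=0xf1 R5=0xf8  N=1 Z=0
after  4: R0=0x09 R1=0xf1 R2=0x02 R3=0xf9 R4=0xf1 R5=0xf8  N=0 Z=0
after  5: R0=0x09 R1=0xf1 R2=0x18 R3=0xf9 R4=0xf1 R5=0xf8  N=0 Z=0
-- IRQ taken; context saved, return-PC = 6 --

FLAGS = (N=0, Z=0)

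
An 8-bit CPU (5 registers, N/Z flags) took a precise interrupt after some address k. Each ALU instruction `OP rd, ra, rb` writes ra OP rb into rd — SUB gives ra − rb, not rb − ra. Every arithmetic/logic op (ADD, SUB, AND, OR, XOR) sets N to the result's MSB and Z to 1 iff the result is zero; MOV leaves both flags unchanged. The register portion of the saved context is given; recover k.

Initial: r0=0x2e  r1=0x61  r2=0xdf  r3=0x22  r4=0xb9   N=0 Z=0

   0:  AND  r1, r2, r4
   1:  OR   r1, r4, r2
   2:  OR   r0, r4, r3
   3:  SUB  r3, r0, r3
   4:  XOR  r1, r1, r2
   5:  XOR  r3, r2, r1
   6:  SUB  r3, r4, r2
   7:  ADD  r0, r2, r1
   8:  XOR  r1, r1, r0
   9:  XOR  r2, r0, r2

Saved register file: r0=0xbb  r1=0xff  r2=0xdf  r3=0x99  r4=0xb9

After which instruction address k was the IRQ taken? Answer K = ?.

after  0: r0=0x2e r1=0x99 r2=0xdf r3=0x22 r4=0xb9  N=1 Z=0
after  1: r0=0x2e r1=0xff r2=0xdf r3=0x22 r4=0xb9  N=1 Z=0
after  2: r0=0xbb r1=0xff r2=0xdf r3=0x22 r4=0xb9  N=1 Z=0
after  3: r0=0xbb r1=0xff r2=0xdf r3=0x99 r4=0xb9  N=1 Z=0
-- IRQ taken; context saved, return-PC = 4 --

K = 3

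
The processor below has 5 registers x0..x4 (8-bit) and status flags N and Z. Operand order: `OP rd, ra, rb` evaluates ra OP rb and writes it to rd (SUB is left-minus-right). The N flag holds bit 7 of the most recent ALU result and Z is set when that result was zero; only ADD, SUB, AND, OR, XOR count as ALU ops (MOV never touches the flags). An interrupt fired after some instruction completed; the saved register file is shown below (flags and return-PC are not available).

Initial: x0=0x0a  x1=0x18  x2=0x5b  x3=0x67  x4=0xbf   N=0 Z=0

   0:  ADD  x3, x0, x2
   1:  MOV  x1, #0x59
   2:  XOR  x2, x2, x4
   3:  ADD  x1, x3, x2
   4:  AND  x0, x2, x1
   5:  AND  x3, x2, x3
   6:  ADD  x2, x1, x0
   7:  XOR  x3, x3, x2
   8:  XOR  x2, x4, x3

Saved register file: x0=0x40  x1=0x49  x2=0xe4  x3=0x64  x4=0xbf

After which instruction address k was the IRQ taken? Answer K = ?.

K = 5

after  0: x0=0x0a x1=0x18 x2=0x5b x3=0x65 x4=0xbf  N=0 Z=0
after  1: x0=0x0a x1=0x59 x2=0x5b x3=0x65 x4=0xbf  N=0 Z=0
after  2: x0=0x0a x1=0x59 x2=0xe4 x3=0x65 x4=0xbf  N=1 Z=0
after  3: x0=0x0a x1=0x49 x2=0xe4 x3=0x65 x4=0xbf  N=0 Z=0
after  4: x0=0x40 x1=0x49 x2=0xe4 x3=0x65 x4=0xbf  N=0 Z=0
after  5: x0=0x40 x1=0x49 x2=0xe4 x3=0x64 x4=0xbf  N=0 Z=0
-- IRQ taken; context saved, return-PC = 6 --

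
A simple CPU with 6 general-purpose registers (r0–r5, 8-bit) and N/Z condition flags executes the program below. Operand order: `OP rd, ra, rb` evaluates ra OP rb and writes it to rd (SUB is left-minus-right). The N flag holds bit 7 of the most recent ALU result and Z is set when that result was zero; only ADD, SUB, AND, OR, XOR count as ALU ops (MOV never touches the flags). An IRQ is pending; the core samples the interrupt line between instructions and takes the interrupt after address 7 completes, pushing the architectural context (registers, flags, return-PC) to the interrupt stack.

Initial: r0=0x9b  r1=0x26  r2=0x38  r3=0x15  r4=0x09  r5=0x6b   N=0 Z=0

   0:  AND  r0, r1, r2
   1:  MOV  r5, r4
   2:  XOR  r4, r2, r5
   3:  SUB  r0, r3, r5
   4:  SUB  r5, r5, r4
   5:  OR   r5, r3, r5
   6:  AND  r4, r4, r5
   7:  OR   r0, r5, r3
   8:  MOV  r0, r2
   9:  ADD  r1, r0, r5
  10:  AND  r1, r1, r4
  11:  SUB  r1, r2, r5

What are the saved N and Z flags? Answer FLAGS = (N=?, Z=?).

after  0: r0=0x20 r1=0x26 r2=0x38 r3=0x15 r4=0x09 r5=0x6b  N=0 Z=0
after  1: r0=0x20 r1=0x26 r2=0x38 r3=0x15 r4=0x09 r5=0x09  N=0 Z=0
after  2: r0=0x20 r1=0x26 r2=0x38 r3=0x15 r4=0x31 r5=0x09  N=0 Z=0
after  3: r0=0x0c r1=0x26 r2=0x38 r3=0x15 r4=0x31 r5=0x09  N=0 Z=0
after  4: r0=0x0c r1=0x26 r2=0x38 r3=0x15 r4=0x31 r5=0xd8  N=1 Z=0
after  5: r0=0x0c r1=0x26 r2=0x38 r3=0x15 r4=0x31 r5=0xdd  N=1 Z=0
after  6: r0=0x0c r1=0x26 r2=0x38 r3=0x15 r4=0x11 r5=0xdd  N=0 Z=0
after  7: r0=0xdd r1=0x26 r2=0x38 r3=0x15 r4=0x11 r5=0xdd  N=1 Z=0
-- IRQ taken; context saved, return-PC = 8 --

FLAGS = (N=1, Z=0)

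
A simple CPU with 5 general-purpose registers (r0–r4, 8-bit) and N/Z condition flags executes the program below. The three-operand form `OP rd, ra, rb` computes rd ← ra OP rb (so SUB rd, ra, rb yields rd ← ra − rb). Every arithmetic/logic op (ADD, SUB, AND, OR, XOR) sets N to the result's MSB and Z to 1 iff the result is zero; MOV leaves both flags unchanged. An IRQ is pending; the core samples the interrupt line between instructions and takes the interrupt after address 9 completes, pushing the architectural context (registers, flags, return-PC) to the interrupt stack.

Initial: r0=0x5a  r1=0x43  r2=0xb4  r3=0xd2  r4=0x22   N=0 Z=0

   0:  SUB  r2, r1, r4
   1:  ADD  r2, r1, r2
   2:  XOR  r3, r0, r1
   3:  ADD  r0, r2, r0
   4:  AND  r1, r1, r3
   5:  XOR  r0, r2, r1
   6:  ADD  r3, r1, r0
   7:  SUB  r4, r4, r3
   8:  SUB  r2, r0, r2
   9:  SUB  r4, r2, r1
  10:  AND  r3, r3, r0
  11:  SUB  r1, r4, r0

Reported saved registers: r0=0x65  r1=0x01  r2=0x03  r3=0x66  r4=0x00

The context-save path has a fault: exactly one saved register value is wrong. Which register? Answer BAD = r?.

BAD = r2

after  0: r0=0x5a r1=0x43 r2=0x21 r3=0xd2 r4=0x22  N=0 Z=0
after  1: r0=0x5a r1=0x43 r2=0x64 r3=0xd2 r4=0x22  N=0 Z=0
after  2: r0=0x5a r1=0x43 r2=0x64 r3=0x19 r4=0x22  N=0 Z=0
after  3: r0=0xbe r1=0x43 r2=0x64 r3=0x19 r4=0x22  N=1 Z=0
after  4: r0=0xbe r1=0x01 r2=0x64 r3=0x19 r4=0x22  N=0 Z=0
after  5: r0=0x65 r1=0x01 r2=0x64 r3=0x19 r4=0x22  N=0 Z=0
after  6: r0=0x65 r1=0x01 r2=0x64 r3=0x66 r4=0x22  N=0 Z=0
after  7: r0=0x65 r1=0x01 r2=0x64 r3=0x66 r4=0xbc  N=1 Z=0
after  8: r0=0x65 r1=0x01 r2=0x01 r3=0x66 r4=0xbc  N=0 Z=0
after  9: r0=0x65 r1=0x01 r2=0x01 r3=0x66 r4=0x00  N=0 Z=1
-- IRQ taken; context saved, return-PC = 10 --
mismatch: r2: reported 0x03 vs actual 0x01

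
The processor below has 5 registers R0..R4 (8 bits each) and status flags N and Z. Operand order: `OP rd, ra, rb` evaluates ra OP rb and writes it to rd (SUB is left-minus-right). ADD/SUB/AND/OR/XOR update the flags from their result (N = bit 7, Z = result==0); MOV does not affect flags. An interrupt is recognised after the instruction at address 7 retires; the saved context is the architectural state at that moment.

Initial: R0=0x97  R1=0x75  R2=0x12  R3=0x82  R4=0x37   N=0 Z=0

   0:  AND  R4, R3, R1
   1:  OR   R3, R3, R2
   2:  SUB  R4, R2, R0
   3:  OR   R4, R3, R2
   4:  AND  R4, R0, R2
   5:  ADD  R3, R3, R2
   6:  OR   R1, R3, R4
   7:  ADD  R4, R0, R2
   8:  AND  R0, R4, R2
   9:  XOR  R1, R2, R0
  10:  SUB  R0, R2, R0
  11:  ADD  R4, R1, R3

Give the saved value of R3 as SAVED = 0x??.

SAVED = 0xa4

after  0: R0=0x97 R1=0x75 R2=0x12 R3=0x82 R4=0x00  N=0 Z=1
after  1: R0=0x97 R1=0x75 R2=0x12 R3=0x92 R4=0x00  N=1 Z=0
after  2: R0=0x97 R1=0x75 R2=0x12 R3=0x92 R4=0x7b  N=0 Z=0
after  3: R0=0x97 R1=0x75 R2=0x12 R3=0x92 R4=0x92  N=1 Z=0
after  4: R0=0x97 R1=0x75 R2=0x12 R3=0x92 R4=0x12  N=0 Z=0
after  5: R0=0x97 R1=0x75 R2=0x12 R3=0xa4 R4=0x12  N=1 Z=0
after  6: R0=0x97 R1=0xb6 R2=0x12 R3=0xa4 R4=0x12  N=1 Z=0
after  7: R0=0x97 R1=0xb6 R2=0x12 R3=0xa4 R4=0xa9  N=1 Z=0
-- IRQ taken; context saved, return-PC = 8 --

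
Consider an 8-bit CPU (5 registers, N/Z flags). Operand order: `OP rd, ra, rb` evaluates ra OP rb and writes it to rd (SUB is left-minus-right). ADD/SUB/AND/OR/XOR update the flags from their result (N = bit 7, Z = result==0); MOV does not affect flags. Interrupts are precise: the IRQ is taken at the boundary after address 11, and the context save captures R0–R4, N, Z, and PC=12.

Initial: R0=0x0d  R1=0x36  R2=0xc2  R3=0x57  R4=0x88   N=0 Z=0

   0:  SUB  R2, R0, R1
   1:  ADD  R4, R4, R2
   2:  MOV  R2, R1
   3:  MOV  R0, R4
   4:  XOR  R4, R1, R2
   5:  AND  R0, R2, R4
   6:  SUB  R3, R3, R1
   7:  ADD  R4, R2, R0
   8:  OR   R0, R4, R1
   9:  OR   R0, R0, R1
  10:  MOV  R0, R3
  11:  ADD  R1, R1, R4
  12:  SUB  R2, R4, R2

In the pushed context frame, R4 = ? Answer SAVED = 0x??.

after  0: R0=0x0d R1=0x36 R2=0xd7 R3=0x57 R4=0x88  N=1 Z=0
after  1: R0=0x0d R1=0x36 R2=0xd7 R3=0x57 R4=0x5f  N=0 Z=0
after  2: R0=0x0d R1=0x36 R2=0x36 R3=0x57 R4=0x5f  N=0 Z=0
after  3: R0=0x5f R1=0x36 R2=0x36 R3=0x57 R4=0x5f  N=0 Z=0
after  4: R0=0x5f R1=0x36 R2=0x36 R3=0x57 R4=0x00  N=0 Z=1
after  5: R0=0x00 R1=0x36 R2=0x36 R3=0x57 R4=0x00  N=0 Z=1
after  6: R0=0x00 R1=0x36 R2=0x36 R3=0x21 R4=0x00  N=0 Z=0
after  7: R0=0x00 R1=0x36 R2=0x36 R3=0x21 R4=0x36  N=0 Z=0
after  8: R0=0x36 R1=0x36 R2=0x36 R3=0x21 R4=0x36  N=0 Z=0
after  9: R0=0x36 R1=0x36 R2=0x36 R3=0x21 R4=0x36  N=0 Z=0
after 10: R0=0x21 R1=0x36 R2=0x36 R3=0x21 R4=0x36  N=0 Z=0
after 11: R0=0x21 R1=0x6c R2=0x36 R3=0x21 R4=0x36  N=0 Z=0
-- IRQ taken; context saved, return-PC = 12 --

SAVED = 0x36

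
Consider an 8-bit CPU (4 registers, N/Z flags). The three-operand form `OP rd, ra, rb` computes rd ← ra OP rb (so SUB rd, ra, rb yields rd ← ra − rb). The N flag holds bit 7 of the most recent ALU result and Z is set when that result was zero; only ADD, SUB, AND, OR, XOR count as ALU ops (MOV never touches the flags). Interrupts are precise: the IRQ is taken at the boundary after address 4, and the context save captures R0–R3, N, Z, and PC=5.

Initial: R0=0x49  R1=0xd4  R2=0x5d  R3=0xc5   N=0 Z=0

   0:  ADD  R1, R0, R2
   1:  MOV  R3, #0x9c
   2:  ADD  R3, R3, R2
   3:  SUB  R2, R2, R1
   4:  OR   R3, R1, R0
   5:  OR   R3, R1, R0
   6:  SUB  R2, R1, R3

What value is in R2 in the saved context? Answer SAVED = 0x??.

SAVED = 0xb7

after  0: R0=0x49 R1=0xa6 R2=0x5d R3=0xc5  N=1 Z=0
after  1: R0=0x49 R1=0xa6 R2=0x5d R3=0x9c  N=1 Z=0
after  2: R0=0x49 R1=0xa6 R2=0x5d R3=0xf9  N=1 Z=0
after  3: R0=0x49 R1=0xa6 R2=0xb7 R3=0xf9  N=1 Z=0
after  4: R0=0x49 R1=0xa6 R2=0xb7 R3=0xef  N=1 Z=0
-- IRQ taken; context saved, return-PC = 5 --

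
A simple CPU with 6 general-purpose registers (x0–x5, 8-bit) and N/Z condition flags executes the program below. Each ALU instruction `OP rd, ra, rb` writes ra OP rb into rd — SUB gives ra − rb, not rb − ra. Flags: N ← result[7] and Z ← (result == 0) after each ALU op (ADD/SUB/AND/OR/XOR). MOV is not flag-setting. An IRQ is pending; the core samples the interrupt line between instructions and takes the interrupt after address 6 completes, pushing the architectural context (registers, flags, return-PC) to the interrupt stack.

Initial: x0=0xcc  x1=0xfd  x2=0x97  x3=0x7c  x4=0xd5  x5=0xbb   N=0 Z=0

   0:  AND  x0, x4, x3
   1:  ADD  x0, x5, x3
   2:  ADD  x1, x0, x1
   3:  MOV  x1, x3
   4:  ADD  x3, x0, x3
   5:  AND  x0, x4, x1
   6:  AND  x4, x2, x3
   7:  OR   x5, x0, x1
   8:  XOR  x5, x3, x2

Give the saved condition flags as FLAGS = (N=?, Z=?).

FLAGS = (N=1, Z=0)

after  0: x0=0x54 x1=0xfd x2=0x97 x3=0x7c x4=0xd5 x5=0xbb  N=0 Z=0
after  1: x0=0x37 x1=0xfd x2=0x97 x3=0x7c x4=0xd5 x5=0xbb  N=0 Z=0
after  2: x0=0x37 x1=0x34 x2=0x97 x3=0x7c x4=0xd5 x5=0xbb  N=0 Z=0
after  3: x0=0x37 x1=0x7c x2=0x97 x3=0x7c x4=0xd5 x5=0xbb  N=0 Z=0
after  4: x0=0x37 x1=0x7c x2=0x97 x3=0xb3 x4=0xd5 x5=0xbb  N=1 Z=0
after  5: x0=0x54 x1=0x7c x2=0x97 x3=0xb3 x4=0xd5 x5=0xbb  N=0 Z=0
after  6: x0=0x54 x1=0x7c x2=0x97 x3=0xb3 x4=0x93 x5=0xbb  N=1 Z=0
-- IRQ taken; context saved, return-PC = 7 --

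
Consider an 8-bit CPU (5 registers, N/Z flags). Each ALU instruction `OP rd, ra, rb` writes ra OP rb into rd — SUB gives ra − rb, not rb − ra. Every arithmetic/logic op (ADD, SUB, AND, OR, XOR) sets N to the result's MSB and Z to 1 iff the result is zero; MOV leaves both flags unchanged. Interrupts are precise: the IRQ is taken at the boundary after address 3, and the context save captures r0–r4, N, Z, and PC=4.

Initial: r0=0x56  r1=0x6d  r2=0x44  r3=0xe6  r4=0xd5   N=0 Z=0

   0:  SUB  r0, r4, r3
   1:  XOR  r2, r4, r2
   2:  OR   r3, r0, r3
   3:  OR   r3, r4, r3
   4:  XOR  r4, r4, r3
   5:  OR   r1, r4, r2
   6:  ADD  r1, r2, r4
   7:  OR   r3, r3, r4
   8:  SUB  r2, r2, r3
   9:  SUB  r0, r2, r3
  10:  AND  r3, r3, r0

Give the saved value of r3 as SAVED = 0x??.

after  0: r0=0xef r1=0x6d r2=0x44 r3=0xe6 r4=0xd5  N=1 Z=0
after  1: r0=0xef r1=0x6d r2=0x91 r3=0xe6 r4=0xd5  N=1 Z=0
after  2: r0=0xef r1=0x6d r2=0x91 r3=0xef r4=0xd5  N=1 Z=0
after  3: r0=0xef r1=0x6d r2=0x91 r3=0xff r4=0xd5  N=1 Z=0
-- IRQ taken; context saved, return-PC = 4 --

SAVED = 0xff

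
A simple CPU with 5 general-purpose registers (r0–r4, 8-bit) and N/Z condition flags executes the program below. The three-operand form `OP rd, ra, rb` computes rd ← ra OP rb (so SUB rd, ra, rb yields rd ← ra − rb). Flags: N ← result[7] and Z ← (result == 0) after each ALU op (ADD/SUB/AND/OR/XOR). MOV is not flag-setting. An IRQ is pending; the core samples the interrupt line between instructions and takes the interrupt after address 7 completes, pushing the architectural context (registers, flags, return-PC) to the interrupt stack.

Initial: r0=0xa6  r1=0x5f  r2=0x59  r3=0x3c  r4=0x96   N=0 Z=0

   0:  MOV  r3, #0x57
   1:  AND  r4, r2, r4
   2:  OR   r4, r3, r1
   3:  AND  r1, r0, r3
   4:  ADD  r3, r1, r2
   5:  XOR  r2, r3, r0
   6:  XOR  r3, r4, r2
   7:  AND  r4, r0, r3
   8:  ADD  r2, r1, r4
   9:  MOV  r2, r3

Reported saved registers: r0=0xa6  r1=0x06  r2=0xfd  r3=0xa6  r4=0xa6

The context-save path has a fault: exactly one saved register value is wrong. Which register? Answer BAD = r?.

after  0: r0=0xa6 r1=0x5f r2=0x59 r3=0x57 r4=0x96  N=0 Z=0
after  1: r0=0xa6 r1=0x5f r2=0x59 r3=0x57 r4=0x10  N=0 Z=0
after  2: r0=0xa6 r1=0x5f r2=0x59 r3=0x57 r4=0x5f  N=0 Z=0
after  3: r0=0xa6 r1=0x06 r2=0x59 r3=0x57 r4=0x5f  N=0 Z=0
after  4: r0=0xa6 r1=0x06 r2=0x59 r3=0x5f r4=0x5f  N=0 Z=0
after  5: r0=0xa6 r1=0x06 r2=0xf9 r3=0x5f r4=0x5f  N=1 Z=0
after  6: r0=0xa6 r1=0x06 r2=0xf9 r3=0xa6 r4=0x5f  N=1 Z=0
after  7: r0=0xa6 r1=0x06 r2=0xf9 r3=0xa6 r4=0xa6  N=1 Z=0
-- IRQ taken; context saved, return-PC = 8 --
mismatch: r2: reported 0xfd vs actual 0xf9

BAD = r2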